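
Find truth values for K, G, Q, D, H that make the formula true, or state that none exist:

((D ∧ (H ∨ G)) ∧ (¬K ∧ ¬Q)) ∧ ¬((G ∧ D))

K: False, G: False, Q: False, D: True, H: True

  (D ∧ (H ∨ G)) ∧ (¬K ∧ ¬Q) = True
    D ∧ (H ∨ G) = True
      H ∨ G = True
    ¬K ∧ ¬Q = True
      ¬K = True
      ¬Q = True
  ¬((G ∧ D)) = True
    G ∧ D = False
Both conjuncts True, so the formula holds.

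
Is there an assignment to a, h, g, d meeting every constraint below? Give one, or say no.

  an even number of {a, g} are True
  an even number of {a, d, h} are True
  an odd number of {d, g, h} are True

Unsatisfiable — no assignment works.

Adding constraints 1, 2, 3 mod 2: every variable appears an even number of times on the left, so the left side is 0.
But the right sides sum to 1 (mod 2). 0 ≠ 1 — the system is inconsistent.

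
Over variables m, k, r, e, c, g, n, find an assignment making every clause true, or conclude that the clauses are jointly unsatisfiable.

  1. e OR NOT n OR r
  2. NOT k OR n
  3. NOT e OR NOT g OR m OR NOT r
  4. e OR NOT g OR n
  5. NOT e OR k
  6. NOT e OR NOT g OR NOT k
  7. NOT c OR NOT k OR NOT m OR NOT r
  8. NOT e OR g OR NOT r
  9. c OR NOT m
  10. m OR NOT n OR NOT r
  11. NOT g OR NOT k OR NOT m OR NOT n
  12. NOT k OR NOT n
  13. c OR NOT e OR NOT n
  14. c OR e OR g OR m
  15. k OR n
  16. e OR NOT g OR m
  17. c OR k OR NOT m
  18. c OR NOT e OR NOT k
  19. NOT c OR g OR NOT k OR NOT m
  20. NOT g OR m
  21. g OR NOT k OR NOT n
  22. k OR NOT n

Case n = True:
  (NOT k OR NOT n) forces k = False.
  Clause (k OR NOT n) is falsified — contradiction.
Case n = False:
  (NOT k OR n) forces k = False.
  Clause (k OR n) is falsified — contradiction.
Both cases fail, so the formula is unsatisfiable.

No satisfying assignment exists.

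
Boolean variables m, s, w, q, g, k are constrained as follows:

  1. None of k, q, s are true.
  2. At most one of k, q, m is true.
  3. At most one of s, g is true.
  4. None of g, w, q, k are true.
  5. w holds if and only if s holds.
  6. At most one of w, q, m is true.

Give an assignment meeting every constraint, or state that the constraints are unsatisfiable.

m = True, s = False, w = False, q = False, g = False, k = False

  (1) {k, q, s}: 0 true — none ✓
  (2) {k, q, m}: 1 true — at most one ✓
  (3) {s, g}: 0 true — at most one ✓
  (4) {g, w, q, k}: 0 true — none ✓
  (5) w=F, s=F — same ✓
  (6) {w, q, m}: 1 true — at most one ✓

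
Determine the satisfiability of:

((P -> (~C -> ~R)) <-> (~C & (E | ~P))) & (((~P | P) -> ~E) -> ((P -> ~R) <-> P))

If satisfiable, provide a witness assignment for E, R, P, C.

E: True, R: True, P: False, C: False

  (P -> (~C -> ~R)) <-> (~C & (E | ~P)) = True
    P -> (~C -> ~R) = True
      ~C -> ~R = False
        ~C = True
        ~R = False
    ~C & (E | ~P) = True
      ~C = True
      E | ~P = True
        ~P = True
  ((~P | P) -> ~E) -> ((P -> ~R) <-> P) = True
    (~P | P) -> ~E = False
      ~P | P = True
        ~P = True
      ~E = False
    (P -> ~R) <-> P = False
      P -> ~R = True
        ~R = False
Both conjuncts True, so the formula holds.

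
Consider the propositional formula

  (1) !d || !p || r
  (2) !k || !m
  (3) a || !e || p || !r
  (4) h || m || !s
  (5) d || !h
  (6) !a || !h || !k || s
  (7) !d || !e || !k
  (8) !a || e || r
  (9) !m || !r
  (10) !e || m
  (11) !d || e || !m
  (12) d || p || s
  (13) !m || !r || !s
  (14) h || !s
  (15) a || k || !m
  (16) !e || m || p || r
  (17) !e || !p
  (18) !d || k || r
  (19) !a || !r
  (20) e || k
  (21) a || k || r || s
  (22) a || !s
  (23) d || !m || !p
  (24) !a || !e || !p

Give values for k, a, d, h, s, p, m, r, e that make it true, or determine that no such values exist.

Set k = True.
  then (!k || !m) forces m = False.
  then (!e || m) forces e = False.
Set a = False.
  then (a || !s) forces s = False.
Set d = True.
Set h = False.
Set p = True.
  then (!d || !p || r) forces r = True.
All clauses satisfied.

k = True; a = False; d = True; h = False; s = False; p = True; m = False; r = True; e = False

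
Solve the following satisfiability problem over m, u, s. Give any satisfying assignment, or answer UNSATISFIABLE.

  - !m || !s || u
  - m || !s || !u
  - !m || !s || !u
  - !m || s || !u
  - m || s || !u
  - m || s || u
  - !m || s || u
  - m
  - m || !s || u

UNSATISFIABLE

Case u = True:
  (m) forces m = True.
  (!m || !s || !u) forces s = False.
  Clause (!m || s || !u) is falsified — contradiction.
Case u = False:
  (m) forces m = True.
  (!m || !s || u) forces s = False.
  Clause (!m || s || u) is falsified — contradiction.
Both cases fail, so the formula is unsatisfiable.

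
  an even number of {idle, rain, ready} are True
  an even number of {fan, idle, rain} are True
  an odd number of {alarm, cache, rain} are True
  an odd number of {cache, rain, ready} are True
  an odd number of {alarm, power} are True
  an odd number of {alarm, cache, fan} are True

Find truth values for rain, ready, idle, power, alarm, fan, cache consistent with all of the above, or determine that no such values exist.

rain=F; ready=F; idle=F; power=T; alarm=F; fan=F; cache=T

{idle, rain, ready}: 0 true → even ✓
{fan, idle, rain}: 0 true → even ✓
{alarm, cache, rain}: 1 true → odd ✓
{cache, rain, ready}: 1 true → odd ✓
{alarm, power}: 1 true → odd ✓
{alarm, cache, fan}: 1 true → odd ✓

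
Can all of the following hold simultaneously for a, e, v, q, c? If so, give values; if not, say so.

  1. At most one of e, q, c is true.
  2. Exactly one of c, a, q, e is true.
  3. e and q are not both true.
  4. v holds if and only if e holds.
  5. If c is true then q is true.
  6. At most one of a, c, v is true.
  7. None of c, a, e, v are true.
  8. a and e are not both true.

a: False; e: False; v: False; q: True; c: False

  (1) {e, q, c}: 1 true — at most one ✓
  (2) {c, a, q, e}: 1 true — exactly one ✓
  (3) e=F, q=T — not both ✓
  (4) v=F, e=F — same ✓
  (5) c=F ⇒ q: vacuous ✓
  (6) {a, c, v}: 0 true — at most one ✓
  (7) {c, a, e, v}: 0 true — none ✓
  (8) a=F, e=F — not both ✓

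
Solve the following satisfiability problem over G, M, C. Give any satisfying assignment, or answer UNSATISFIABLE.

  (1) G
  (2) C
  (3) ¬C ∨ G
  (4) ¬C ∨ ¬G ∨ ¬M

G = True; M = False; C = True

Unit clause (G) forces G = True.
Unit clause (C) forces C = True.
In (¬C ∨ ¬G ∨ ¬M) only ¬M is left, so M = False.
Check each clause:
  (G): G holds.
  (C): C holds.
  (¬C ∨ G): G holds.
  (¬C ∨ ¬G ∨ ¬M): ¬M holds.
All clauses satisfied.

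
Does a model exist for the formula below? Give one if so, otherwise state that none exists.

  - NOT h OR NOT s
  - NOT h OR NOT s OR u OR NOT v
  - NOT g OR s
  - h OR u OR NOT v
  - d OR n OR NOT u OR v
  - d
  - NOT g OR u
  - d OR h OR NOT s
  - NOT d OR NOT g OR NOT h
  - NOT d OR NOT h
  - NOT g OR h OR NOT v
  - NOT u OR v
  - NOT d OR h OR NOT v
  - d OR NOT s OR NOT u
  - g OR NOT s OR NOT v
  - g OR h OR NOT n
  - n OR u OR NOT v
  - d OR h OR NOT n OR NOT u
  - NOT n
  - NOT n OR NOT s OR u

Unit clause (d) forces d = True.
In (NOT d OR NOT h) only NOT h is left, so h = False.
In (NOT d OR h OR NOT v) only NOT v is left, so v = False.
Unit clause (NOT n) forces n = False.
In (NOT u OR v) only NOT u is left, so u = False.
In (NOT g OR u) only NOT g is left, so g = False.
Set s = False.
All clauses satisfied.

g = False, d = True, n = False, h = False, s = False, v = False, u = False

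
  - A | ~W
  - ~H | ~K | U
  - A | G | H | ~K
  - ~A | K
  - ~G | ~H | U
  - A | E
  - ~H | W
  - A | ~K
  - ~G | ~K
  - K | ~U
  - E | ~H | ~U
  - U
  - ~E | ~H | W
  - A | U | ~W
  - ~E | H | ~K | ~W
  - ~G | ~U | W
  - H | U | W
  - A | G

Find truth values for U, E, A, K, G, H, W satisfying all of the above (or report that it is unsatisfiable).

U: True, E: False, A: True, K: True, G: False, H: False, W: True

Unit clause (U) forces U = True.
In (K | ~U) only K is left, so K = True.
In (A | ~K) only A is left, so A = True.
In (~G | ~K) only ~G is left, so G = False.
Set E = False.
  then (E | ~H | ~U) forces H = False.
Set W = True.
All clauses satisfied.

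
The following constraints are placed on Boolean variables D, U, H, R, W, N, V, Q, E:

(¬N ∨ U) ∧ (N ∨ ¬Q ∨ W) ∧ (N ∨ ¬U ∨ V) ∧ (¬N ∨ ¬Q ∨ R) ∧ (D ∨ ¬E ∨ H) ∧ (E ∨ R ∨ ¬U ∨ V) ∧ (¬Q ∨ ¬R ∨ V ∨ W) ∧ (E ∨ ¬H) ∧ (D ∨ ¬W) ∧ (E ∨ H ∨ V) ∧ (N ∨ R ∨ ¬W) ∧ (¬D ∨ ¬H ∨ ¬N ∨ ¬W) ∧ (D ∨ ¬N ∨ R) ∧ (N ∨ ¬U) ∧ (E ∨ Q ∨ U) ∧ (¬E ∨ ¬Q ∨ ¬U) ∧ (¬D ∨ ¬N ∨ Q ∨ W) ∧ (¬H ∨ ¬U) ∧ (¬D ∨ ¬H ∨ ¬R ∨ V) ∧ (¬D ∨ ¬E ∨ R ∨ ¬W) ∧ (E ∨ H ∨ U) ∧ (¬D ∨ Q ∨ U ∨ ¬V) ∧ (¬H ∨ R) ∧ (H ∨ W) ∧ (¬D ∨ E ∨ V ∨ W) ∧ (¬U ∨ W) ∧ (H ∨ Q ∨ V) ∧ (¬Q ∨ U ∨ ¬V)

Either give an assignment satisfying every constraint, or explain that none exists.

Set D = False.
  then (D ∨ ¬W) forces W = False.
  then (H ∨ W) forces H = True.
  then (¬U ∨ W) forces U = False.
  then (¬N ∨ U) forces N = False.
  then (N ∨ ¬Q ∨ W) forces Q = False.
  then (E ∨ ¬H) forces E = True.
  then (¬H ∨ R) forces R = True.
Set V = False.
All clauses satisfied.

D = False, U = False, H = True, R = True, W = False, N = False, V = False, Q = False, E = True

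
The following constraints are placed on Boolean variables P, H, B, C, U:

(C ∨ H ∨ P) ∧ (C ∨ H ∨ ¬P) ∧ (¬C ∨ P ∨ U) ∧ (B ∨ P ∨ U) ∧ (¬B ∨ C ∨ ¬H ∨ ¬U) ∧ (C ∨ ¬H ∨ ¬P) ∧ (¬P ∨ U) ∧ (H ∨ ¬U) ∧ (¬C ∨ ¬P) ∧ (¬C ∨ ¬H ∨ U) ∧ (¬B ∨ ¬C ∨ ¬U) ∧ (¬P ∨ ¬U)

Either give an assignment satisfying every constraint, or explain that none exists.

Try P = True:
  (¬P ∨ U) forces U = True.
  clause (¬P ∨ ¬U) is falsified — backtrack.
So P = False.
Set H = True.
Set B = False.
  then (B ∨ P ∨ U) forces U = True.
Set C = False.
All clauses satisfied.

P = False, H = True, B = False, C = False, U = True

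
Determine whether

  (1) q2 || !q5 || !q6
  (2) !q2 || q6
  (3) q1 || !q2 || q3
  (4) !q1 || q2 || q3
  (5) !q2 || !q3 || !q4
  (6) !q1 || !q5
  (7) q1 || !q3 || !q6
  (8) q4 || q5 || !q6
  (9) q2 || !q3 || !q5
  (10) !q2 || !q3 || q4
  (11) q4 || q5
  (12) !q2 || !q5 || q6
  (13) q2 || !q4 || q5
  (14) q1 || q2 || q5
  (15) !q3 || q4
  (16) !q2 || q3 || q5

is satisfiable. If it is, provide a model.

q1: False, q2: False, q3: False, q4: False, q5: True, q6: False

Set q1 = False.
Try q2 = True:
  (!q2 || q6) forces q6 = True.
  (q1 || !q2 || q3) forces q3 = True.
  clause (q1 || !q3 || !q6) is falsified — backtrack.
So q2 = False.
  then (q1 || q2 || q5) forces q5 = True.
  then (q2 || !q5 || !q6) forces q6 = False.
  then (q2 || !q3 || !q5) forces q3 = False.
Set q4 = False.
All clauses satisfied.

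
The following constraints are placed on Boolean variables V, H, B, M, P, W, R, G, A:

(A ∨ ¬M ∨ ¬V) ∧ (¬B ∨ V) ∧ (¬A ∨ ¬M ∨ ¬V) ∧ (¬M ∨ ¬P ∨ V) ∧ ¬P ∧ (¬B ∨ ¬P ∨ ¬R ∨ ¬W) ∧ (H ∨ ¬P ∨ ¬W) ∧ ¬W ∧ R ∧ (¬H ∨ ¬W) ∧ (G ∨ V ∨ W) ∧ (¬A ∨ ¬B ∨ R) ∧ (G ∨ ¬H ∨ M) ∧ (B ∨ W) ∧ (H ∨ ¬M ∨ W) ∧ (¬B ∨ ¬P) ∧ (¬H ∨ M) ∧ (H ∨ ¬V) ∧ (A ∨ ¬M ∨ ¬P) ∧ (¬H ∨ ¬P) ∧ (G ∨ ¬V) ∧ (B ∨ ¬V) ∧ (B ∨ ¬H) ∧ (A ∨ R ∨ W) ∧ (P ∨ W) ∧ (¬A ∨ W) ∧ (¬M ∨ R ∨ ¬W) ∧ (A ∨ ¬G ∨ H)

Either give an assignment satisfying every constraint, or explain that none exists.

Unsatisfiable

Case P = True:
  Clause (¬P) is falsified — contradiction.
Case P = False:
  (¬W) forces W = False.
  Clause (P ∨ W) is falsified — contradiction.
Both cases fail, so the formula is unsatisfiable.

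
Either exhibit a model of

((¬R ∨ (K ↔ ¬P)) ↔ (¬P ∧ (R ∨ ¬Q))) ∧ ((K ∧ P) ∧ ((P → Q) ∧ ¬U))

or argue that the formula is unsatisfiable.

Q = True, K = True, P = True, R = True, U = False

  (¬R ∨ (K ↔ ¬P)) ↔ (¬P ∧ (R ∨ ¬Q)) = True
    ¬R ∨ (K ↔ ¬P) = False
      ¬R = False
      K ↔ ¬P = False
        ¬P = False
    ¬P ∧ (R ∨ ¬Q) = False
      ¬P = False
      R ∨ ¬Q = True
        ¬Q = False
  (K ∧ P) ∧ ((P → Q) ∧ ¬U) = True
    K ∧ P = True
    (P → Q) ∧ ¬U = True
      P → Q = True
      ¬U = True
Both conjuncts True, so the formula holds.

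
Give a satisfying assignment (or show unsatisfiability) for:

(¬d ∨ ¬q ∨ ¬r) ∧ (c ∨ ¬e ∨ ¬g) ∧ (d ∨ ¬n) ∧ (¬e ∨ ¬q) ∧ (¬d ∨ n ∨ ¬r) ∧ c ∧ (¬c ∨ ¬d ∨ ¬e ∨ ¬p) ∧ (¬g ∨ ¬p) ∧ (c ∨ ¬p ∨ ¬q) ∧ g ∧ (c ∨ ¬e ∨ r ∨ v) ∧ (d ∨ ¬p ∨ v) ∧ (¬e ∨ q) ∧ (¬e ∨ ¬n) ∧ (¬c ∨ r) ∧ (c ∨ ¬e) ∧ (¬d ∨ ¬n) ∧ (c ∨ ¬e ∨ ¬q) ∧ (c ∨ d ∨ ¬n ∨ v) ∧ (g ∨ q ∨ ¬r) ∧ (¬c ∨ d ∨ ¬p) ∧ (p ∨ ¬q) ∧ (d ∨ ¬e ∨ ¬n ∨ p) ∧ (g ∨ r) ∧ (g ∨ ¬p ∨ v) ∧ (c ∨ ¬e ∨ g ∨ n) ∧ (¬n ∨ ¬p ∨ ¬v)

d = False; p = False; q = False; v = True; g = True; r = True; c = True; n = False; e = False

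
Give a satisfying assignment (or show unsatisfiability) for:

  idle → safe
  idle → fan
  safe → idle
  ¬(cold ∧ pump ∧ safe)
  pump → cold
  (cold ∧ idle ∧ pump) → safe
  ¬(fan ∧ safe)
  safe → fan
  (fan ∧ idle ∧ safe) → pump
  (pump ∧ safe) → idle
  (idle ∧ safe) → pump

Set cold = False.
  then (cold ∨ ¬pump) forces pump = False.
Try idle = True:
  (¬idle ∨ safe) forces safe = True.
  clause (¬idle ∨ pump ∨ ¬safe) is falsified — backtrack.
So idle = False.
  then (idle ∨ ¬safe) forces safe = False.
Set fan = True.
All clauses satisfied.

cold=F; idle=F; pump=F; safe=F; fan=T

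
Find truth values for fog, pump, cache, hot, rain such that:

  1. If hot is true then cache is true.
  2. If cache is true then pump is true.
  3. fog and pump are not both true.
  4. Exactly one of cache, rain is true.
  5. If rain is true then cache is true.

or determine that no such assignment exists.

fog = False; pump = True; cache = True; hot = False; rain = False

  (1) hot=F ⇒ cache: vacuous ✓
  (2) cache=T ⇒ pump: T ✓
  (3) fog=F, pump=T — not both ✓
  (4) {cache, rain}: 1 true — exactly one ✓
  (5) rain=F ⇒ cache: vacuous ✓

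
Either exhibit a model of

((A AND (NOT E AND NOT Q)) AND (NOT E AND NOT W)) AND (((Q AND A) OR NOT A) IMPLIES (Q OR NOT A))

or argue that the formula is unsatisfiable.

Q = False, W = False, E = False, A = True

  (A AND (NOT E AND NOT Q)) AND (NOT E AND NOT W) = True
    A AND (NOT E AND NOT Q) = True
      NOT E AND NOT Q = True
        NOT E = True
        NOT Q = True
    NOT E AND NOT W = True
      NOT E = True
      NOT W = True
  ((Q AND A) OR NOT A) IMPLIES (Q OR NOT A) = True
    (Q AND A) OR NOT A = False
      Q AND A = False
      NOT A = False
    Q OR NOT A = False
      NOT A = False
Both conjuncts True, so the formula holds.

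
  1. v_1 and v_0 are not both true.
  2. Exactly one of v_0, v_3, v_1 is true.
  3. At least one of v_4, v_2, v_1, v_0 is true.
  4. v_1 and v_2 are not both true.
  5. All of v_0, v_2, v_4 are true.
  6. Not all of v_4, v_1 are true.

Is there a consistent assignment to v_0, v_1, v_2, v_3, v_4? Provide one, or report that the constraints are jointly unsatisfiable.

v_0 = True; v_1 = False; v_2 = True; v_3 = False; v_4 = True

  (1) v_1=F, v_0=T — not both ✓
  (2) {v_0, v_3, v_1}: 1 true — exactly one ✓
  (3) {v_4, v_2, v_1, v_0}: 3 true — at least one ✓
  (4) v_1=F, v_2=T — not both ✓
  (5) {v_0, v_2, v_4}: all 3 true ✓
  (6) {v_4, v_1}: 1/2 true — not all ✓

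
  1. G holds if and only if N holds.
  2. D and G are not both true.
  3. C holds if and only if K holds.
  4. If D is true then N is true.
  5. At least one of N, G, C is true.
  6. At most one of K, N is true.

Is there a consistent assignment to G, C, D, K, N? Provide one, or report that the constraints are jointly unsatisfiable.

G = False, C = True, D = False, K = True, N = False

  (1) G=F, N=F — same ✓
  (2) D=F, G=F — not both ✓
  (3) C=T, K=T — same ✓
  (4) D=F ⇒ N: vacuous ✓
  (5) {N, G, C}: 1 true — at least one ✓
  (6) {K, N}: 1 true — at most one ✓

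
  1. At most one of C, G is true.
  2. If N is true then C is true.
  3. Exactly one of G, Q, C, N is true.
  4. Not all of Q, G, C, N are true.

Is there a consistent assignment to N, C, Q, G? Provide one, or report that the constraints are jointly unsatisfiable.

N=F, C=T, Q=F, G=F

  (1) {C, G}: 1 true — at most one ✓
  (2) N=F ⇒ C: vacuous ✓
  (3) {G, Q, C, N}: 1 true — exactly one ✓
  (4) {Q, G, C, N}: 1/4 true — not all ✓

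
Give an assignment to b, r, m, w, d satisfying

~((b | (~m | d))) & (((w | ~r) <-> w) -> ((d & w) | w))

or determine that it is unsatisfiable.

b=F; r=F; m=T; w=F; d=F

  ~((b | (~m | d))) = True
    b | (~m | d) = False
      ~m | d = False
        ~m = False
  ((w | ~r) <-> w) -> ((d & w) | w) = True
    (w | ~r) <-> w = False
      w | ~r = True
        ~r = True
    (d & w) | w = False
      d & w = False
Both conjuncts True, so the formula holds.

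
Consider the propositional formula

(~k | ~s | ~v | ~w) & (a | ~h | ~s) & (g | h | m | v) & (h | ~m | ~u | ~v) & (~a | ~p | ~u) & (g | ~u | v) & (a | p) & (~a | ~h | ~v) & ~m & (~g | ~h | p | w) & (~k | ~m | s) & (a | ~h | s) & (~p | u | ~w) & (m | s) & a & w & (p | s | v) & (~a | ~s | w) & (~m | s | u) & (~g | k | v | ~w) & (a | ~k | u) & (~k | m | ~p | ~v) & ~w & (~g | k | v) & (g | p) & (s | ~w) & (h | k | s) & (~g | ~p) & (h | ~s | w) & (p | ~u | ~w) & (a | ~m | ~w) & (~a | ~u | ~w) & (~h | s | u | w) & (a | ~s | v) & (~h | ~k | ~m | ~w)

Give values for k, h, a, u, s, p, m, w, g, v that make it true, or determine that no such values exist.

The formula is unsatisfiable.

Case w = True:
  Clause (~w) is falsified — contradiction.
Case w = False:
  Clause (w) is falsified — contradiction.
Both cases fail, so the formula is unsatisfiable.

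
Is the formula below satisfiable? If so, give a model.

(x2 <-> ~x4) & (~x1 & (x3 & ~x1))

x1 = False, x2 = False, x3 = True, x4 = True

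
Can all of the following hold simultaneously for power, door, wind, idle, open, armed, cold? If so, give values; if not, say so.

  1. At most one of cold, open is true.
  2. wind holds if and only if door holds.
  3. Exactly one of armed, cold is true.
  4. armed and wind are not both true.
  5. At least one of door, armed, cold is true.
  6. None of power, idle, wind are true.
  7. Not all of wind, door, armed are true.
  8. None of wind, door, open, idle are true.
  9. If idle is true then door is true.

power: False, door: False, wind: False, idle: False, open: False, armed: False, cold: True

  (1) {cold, open}: 1 true — at most one ✓
  (2) wind=F, door=F — same ✓
  (3) {armed, cold}: 1 true — exactly one ✓
  (4) armed=F, wind=F — not both ✓
  (5) {door, armed, cold}: 1 true — at least one ✓
  (6) {power, idle, wind}: 0 true — none ✓
  (7) {wind, door, armed}: 0/3 true — not all ✓
  (8) {wind, door, open, idle}: 0 true — none ✓
  (9) idle=F ⇒ door: vacuous ✓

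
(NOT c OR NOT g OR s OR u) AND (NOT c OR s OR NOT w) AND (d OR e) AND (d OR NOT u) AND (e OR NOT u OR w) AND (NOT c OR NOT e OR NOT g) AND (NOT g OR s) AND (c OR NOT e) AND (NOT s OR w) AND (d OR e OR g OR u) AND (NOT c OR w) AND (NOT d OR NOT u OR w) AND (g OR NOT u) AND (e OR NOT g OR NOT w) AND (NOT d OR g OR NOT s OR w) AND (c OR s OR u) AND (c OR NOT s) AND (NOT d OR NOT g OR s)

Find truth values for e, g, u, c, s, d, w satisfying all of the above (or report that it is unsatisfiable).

e = True, g = False, u = False, c = True, s = True, d = False, w = True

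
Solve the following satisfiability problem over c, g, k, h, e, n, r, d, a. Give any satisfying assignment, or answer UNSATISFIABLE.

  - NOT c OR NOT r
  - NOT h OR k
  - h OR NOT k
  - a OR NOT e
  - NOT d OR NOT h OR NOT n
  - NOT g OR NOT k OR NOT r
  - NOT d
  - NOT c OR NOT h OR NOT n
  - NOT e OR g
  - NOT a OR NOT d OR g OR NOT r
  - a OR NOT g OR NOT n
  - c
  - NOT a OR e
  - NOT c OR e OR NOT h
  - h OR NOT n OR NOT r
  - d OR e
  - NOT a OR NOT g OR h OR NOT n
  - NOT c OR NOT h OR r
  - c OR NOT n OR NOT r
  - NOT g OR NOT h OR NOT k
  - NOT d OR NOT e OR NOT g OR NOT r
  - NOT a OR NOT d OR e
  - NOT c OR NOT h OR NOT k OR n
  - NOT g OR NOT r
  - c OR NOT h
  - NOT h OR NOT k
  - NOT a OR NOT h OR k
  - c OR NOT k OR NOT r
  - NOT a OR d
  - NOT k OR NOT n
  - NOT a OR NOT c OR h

Unsatisfiable

Case e = True:
  (a OR NOT e) forces a = True.
  (NOT d) forces d = False.
  Clause (NOT a OR d) is falsified — contradiction.
Case e = False:
  (NOT d) forces d = False.
  Clause (d OR e) is falsified — contradiction.
Both cases fail, so the formula is unsatisfiable.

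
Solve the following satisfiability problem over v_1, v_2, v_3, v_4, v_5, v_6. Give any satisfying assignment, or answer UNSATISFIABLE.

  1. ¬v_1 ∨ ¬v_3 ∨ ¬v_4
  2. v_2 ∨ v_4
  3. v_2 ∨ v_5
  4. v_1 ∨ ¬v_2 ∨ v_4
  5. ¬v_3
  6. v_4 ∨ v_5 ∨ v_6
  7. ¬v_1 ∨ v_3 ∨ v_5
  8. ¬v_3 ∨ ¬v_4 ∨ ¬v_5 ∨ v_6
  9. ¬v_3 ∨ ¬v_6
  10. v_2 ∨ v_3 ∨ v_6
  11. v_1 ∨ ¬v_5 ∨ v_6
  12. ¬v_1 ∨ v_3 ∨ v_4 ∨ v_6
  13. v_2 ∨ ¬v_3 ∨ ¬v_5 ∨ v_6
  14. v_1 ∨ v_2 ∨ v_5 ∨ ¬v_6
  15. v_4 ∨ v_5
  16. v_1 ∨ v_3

v_1=T, v_2=T, v_3=F, v_4=F, v_5=T, v_6=T

Unit clause (¬v_3) forces v_3 = False.
In (v_1 ∨ v_3) only v_1 is left, so v_1 = True.
In (¬v_1 ∨ v_3 ∨ v_5) only v_5 is left, so v_5 = True.
Set v_2 = True.
Set v_4 = False.
  then (¬v_1 ∨ v_3 ∨ v_4 ∨ v_6) forces v_6 = True.
All clauses satisfied.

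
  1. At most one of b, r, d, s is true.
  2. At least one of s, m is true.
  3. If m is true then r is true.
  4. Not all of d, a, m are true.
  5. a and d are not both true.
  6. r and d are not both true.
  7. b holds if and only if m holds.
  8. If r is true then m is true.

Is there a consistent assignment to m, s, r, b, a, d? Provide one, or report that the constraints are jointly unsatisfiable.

m=F, s=T, r=F, b=F, a=T, d=F

  (1) {b, r, d, s}: 1 true — at most one ✓
  (2) {s, m}: 1 true — at least one ✓
  (3) m=F ⇒ r: vacuous ✓
  (4) {d, a, m}: 1/3 true — not all ✓
  (5) a=T, d=F — not both ✓
  (6) r=F, d=F — not both ✓
  (7) b=F, m=F — same ✓
  (8) r=F ⇒ m: vacuous ✓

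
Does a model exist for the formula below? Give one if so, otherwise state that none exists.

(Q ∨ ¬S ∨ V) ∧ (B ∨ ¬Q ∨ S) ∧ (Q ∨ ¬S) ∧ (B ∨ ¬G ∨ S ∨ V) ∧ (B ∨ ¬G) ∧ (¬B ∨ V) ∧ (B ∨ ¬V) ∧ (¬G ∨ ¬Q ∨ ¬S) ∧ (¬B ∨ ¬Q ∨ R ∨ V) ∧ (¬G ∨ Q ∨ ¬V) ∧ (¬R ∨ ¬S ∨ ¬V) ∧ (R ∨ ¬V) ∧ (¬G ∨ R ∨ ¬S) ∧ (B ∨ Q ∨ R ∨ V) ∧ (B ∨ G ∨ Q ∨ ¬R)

Set R = True.
Set Q = True.
Set S = False.
  then (B ∨ ¬Q ∨ S) forces B = True.
  then (¬B ∨ V) forces V = True.
Set G = False.
All clauses satisfied.

R = True, Q = True, S = False, V = True, G = False, B = True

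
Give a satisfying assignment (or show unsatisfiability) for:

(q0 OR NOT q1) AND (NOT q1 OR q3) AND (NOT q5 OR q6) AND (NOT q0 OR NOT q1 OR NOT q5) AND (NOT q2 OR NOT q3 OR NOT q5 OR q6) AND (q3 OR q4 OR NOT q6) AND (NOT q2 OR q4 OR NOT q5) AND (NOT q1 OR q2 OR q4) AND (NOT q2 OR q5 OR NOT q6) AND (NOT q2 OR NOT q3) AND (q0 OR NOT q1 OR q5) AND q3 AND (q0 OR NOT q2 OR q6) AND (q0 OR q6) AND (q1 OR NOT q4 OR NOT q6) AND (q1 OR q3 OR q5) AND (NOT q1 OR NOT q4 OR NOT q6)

Unit clause (q3) forces q3 = True.
In (NOT q2 OR NOT q3) only NOT q2 is left, so q2 = False.
Set q0 = True.
Set q1 = True.
  then (NOT q0 OR NOT q1 OR NOT q5) forces q5 = False.
  then (NOT q1 OR q2 OR q4) forces q4 = True.
  then (NOT q1 OR NOT q4 OR NOT q6) forces q6 = False.
All clauses satisfied.

q0=T; q1=T; q2=F; q3=T; q4=T; q5=F; q6=F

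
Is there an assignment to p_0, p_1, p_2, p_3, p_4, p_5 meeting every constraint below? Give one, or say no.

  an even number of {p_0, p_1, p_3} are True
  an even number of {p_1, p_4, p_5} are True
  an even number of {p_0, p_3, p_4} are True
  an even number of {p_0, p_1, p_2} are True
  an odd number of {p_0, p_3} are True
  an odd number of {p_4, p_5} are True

p_0: False, p_1: True, p_2: True, p_3: True, p_4: True, p_5: False

{p_0, p_1, p_3}: 2 true → even ✓
{p_1, p_4, p_5}: 2 true → even ✓
{p_0, p_3, p_4}: 2 true → even ✓
{p_0, p_1, p_2}: 2 true → even ✓
{p_0, p_3}: 1 true → odd ✓
{p_4, p_5}: 1 true → odd ✓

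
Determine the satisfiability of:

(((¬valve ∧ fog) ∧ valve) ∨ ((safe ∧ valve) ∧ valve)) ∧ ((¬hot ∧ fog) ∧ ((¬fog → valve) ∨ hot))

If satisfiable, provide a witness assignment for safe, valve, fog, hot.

safe: True, valve: True, fog: True, hot: False

  ((¬valve ∧ fog) ∧ valve) ∨ ((safe ∧ valve) ∧ valve) = True
    (¬valve ∧ fog) ∧ valve = False
      ¬valve ∧ fog = False
        ¬valve = False
    (safe ∧ valve) ∧ valve = True
      safe ∧ valve = True
  (¬hot ∧ fog) ∧ ((¬fog → valve) ∨ hot) = True
    ¬hot ∧ fog = True
      ¬hot = True
    (¬fog → valve) ∨ hot = True
      ¬fog → valve = True
        ¬fog = False
Both conjuncts True, so the formula holds.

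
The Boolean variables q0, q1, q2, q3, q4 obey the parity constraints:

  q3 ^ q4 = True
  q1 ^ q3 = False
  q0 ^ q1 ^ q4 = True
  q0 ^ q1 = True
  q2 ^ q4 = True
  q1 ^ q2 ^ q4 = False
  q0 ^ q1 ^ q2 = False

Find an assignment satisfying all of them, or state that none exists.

q0: False; q1: True; q2: True; q3: True; q4: False

q3 ^ q4 = T ^ F = True ✓
q1 ^ q3 = T ^ T = False ✓
q0 ^ q1 ^ q4 = F ^ T ^ F = True ✓
q0 ^ q1 = F ^ T = True ✓
q2 ^ q4 = T ^ F = True ✓
q1 ^ q2 ^ q4 = T ^ T ^ F = False ✓
q0 ^ q1 ^ q2 = F ^ T ^ T = False ✓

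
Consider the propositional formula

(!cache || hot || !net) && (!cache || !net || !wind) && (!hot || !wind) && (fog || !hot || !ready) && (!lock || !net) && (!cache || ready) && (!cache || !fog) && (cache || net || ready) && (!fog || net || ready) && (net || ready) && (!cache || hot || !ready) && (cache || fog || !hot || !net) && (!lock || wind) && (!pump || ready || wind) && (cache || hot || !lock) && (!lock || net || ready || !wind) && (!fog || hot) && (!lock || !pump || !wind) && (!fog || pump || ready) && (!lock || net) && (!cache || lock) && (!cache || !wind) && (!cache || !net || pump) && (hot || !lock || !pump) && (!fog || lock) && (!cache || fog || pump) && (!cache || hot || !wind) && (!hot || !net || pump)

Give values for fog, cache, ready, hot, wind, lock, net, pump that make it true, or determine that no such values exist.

fog = False, cache = False, ready = False, hot = False, wind = False, lock = False, net = True, pump = False

Set fog = False.
Try cache = True:
  (!cache || ready) forces ready = True.
  (fog || !hot || !ready) forces hot = False.
  clause (!cache || hot || !ready) is falsified — backtrack.
So cache = False.
Set ready = False.
  then (cache || net || ready) forces net = True.
  then (cache || fog || !hot || !net) forces hot = False.
  then (cache || hot || !lock) forces lock = False.
Set wind = False.
  then (!pump || ready || wind) forces pump = False.
All clauses satisfied.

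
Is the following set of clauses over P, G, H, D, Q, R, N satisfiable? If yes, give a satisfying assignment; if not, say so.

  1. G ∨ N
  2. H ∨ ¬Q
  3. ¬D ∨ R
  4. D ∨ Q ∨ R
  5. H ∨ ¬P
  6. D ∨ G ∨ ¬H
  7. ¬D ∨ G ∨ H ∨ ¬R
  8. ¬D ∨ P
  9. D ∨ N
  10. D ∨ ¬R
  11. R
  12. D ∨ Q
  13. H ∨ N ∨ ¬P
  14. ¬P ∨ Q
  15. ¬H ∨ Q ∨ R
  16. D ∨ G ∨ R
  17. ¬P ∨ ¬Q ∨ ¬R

Case R = True:
  (D ∨ ¬R) forces D = True.
  (¬D ∨ P) forces P = True.
  (H ∨ ¬P) forces H = True.
  (¬P ∨ Q) forces Q = True.
  Clause (¬P ∨ ¬Q ∨ ¬R) is falsified — contradiction.
Case R = False:
  Clause (R) is falsified — contradiction.
Both cases fail, so the formula is unsatisfiable.

The formula is unsatisfiable.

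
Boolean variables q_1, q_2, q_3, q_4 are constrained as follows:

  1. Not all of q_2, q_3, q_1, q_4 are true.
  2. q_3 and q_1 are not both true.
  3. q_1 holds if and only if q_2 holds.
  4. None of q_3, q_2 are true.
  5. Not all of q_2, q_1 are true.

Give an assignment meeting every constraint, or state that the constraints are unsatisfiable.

q_1=F, q_2=F, q_3=F, q_4=T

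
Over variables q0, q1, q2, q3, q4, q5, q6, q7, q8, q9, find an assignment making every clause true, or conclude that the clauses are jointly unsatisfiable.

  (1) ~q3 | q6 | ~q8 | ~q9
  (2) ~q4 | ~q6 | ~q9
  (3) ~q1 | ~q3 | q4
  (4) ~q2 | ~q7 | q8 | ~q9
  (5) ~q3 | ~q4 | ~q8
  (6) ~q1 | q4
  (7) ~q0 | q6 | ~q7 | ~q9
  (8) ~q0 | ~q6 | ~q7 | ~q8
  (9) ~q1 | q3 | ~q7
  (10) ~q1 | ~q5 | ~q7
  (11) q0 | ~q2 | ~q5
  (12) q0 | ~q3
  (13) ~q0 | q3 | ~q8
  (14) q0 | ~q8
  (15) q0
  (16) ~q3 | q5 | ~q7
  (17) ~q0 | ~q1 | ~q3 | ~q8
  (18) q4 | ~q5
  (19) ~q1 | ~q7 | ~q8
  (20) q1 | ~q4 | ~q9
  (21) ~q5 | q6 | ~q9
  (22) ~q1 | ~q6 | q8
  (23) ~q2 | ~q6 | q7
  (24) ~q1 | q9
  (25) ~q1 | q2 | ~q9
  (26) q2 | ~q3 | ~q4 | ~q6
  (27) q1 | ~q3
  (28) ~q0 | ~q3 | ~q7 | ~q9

q0=T, q1=F, q2=T, q3=F, q4=T, q5=T, q6=T, q7=T, q8=F, q9=F

Unit clause (q0) forces q0 = True.
Set q1 = False.
  then (q1 | ~q3) forces q3 = False.
  then (~q0 | q3 | ~q8) forces q8 = False.
Set q2 = True.
Set q4 = True.
  then (q1 | ~q4 | ~q9) forces q9 = False.
Set q5 = True.
Set q6 = True.
  then (~q2 | ~q6 | q7) forces q7 = True.
All clauses satisfied.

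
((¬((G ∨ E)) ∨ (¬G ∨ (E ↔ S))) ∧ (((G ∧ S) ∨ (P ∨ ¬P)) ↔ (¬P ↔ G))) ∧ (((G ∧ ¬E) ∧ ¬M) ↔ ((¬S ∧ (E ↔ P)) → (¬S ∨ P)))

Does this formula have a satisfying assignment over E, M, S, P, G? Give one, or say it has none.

E = False; M = False; S = False; P = False; G = True

  (¬((G ∨ E)) ∨ (¬G ∨ (E ↔ S))) ∧ (((G ∧ S) ∨ (P ∨ ¬P)) ↔ (¬P ↔ G)) = True
    ¬((G ∨ E)) ∨ (¬G ∨ (E ↔ S)) = True
      ¬((G ∨ E)) = False
        G ∨ E = True
      ¬G ∨ (E ↔ S) = True
        ¬G = False
        E ↔ S = True
    ((G ∧ S) ∨ (P ∨ ¬P)) ↔ (¬P ↔ G) = True
      (G ∧ S) ∨ (P ∨ ¬P) = True
        G ∧ S = False
        P ∨ ¬P = True
          ¬P = True
      ¬P ↔ G = True
        ¬P = True
  ((G ∧ ¬E) ∧ ¬M) ↔ ((¬S ∧ (E ↔ P)) → (¬S ∨ P)) = True
    (G ∧ ¬E) ∧ ¬M = True
      G ∧ ¬E = True
        ¬E = True
      ¬M = True
    (¬S ∧ (E ↔ P)) → (¬S ∨ P) = True
      ¬S ∧ (E ↔ P) = True
        ¬S = True
        E ↔ P = True
      ¬S ∨ P = True
        ¬S = True
Both conjuncts True, so the formula holds.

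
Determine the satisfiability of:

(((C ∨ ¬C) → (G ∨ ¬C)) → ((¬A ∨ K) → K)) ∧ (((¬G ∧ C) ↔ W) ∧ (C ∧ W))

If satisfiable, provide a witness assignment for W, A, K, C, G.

W = True, A = False, K = True, C = True, G = False

  ((C ∨ ¬C) → (G ∨ ¬C)) → ((¬A ∨ K) → K) = True
    (C ∨ ¬C) → (G ∨ ¬C) = False
      C ∨ ¬C = True
        ¬C = False
      G ∨ ¬C = False
        ¬C = False
    (¬A ∨ K) → K = True
      ¬A ∨ K = True
        ¬A = True
  ((¬G ∧ C) ↔ W) ∧ (C ∧ W) = True
    (¬G ∧ C) ↔ W = True
      ¬G ∧ C = True
        ¬G = True
    C ∧ W = True
Both conjuncts True, so the formula holds.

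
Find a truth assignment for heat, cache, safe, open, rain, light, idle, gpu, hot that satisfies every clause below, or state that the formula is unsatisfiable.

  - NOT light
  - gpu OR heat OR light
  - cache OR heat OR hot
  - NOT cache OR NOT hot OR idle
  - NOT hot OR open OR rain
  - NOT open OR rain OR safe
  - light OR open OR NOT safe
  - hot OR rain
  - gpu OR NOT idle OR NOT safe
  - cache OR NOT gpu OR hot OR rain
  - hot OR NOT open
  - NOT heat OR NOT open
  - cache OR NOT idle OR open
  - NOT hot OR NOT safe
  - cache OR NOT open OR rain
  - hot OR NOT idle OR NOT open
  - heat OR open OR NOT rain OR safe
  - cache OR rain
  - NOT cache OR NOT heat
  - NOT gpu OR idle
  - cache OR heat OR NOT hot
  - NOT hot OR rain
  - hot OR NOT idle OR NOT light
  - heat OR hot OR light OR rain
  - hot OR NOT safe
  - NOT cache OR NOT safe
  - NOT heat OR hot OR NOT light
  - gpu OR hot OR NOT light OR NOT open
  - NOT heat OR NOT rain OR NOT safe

heat: True, cache: False, safe: False, open: False, rain: True, light: False, idle: False, gpu: False, hot: False

Unit clause (NOT light) forces light = False.
Set heat = True.
  then (NOT heat OR NOT open) forces open = False.
  then (NOT cache OR NOT heat) forces cache = False.
  then (light OR open OR NOT safe) forces safe = False.
  then (cache OR NOT idle OR open) forces idle = False.
  then (cache OR rain) forces rain = True.
  then (NOT gpu OR idle) forces gpu = False.
Set hot = False.
All clauses satisfied.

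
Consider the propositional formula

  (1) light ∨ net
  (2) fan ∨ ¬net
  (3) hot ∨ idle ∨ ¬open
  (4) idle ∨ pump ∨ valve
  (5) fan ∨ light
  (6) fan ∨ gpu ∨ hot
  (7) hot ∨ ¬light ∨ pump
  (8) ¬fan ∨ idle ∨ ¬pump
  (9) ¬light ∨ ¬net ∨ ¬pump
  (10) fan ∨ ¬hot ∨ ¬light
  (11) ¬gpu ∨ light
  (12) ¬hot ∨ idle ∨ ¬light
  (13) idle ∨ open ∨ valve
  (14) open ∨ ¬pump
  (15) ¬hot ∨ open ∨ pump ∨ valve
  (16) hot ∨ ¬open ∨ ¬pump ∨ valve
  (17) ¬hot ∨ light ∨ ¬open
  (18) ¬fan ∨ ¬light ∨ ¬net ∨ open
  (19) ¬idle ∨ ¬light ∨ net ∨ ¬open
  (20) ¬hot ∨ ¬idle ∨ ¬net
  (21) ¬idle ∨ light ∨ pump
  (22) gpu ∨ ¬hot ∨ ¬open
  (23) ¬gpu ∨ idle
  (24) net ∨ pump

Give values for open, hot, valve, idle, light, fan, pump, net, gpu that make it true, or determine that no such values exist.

open=F; hot=F; valve=T; idle=F; light=F; fan=T; pump=F; net=T; gpu=F

Set open = False.
  then (open ∨ ¬pump) forces pump = False.
  then (net ∨ pump) forces net = True.
  then (fan ∨ ¬net) forces fan = True.
  then (¬fan ∨ ¬light ∨ ¬net ∨ open) forces light = False.
  then (¬idle ∨ light ∨ pump) forces idle = False.
  then (¬gpu ∨ idle) forces gpu = False.
  then (idle ∨ pump ∨ valve) forces valve = True.
Set hot = False.
All clauses satisfied.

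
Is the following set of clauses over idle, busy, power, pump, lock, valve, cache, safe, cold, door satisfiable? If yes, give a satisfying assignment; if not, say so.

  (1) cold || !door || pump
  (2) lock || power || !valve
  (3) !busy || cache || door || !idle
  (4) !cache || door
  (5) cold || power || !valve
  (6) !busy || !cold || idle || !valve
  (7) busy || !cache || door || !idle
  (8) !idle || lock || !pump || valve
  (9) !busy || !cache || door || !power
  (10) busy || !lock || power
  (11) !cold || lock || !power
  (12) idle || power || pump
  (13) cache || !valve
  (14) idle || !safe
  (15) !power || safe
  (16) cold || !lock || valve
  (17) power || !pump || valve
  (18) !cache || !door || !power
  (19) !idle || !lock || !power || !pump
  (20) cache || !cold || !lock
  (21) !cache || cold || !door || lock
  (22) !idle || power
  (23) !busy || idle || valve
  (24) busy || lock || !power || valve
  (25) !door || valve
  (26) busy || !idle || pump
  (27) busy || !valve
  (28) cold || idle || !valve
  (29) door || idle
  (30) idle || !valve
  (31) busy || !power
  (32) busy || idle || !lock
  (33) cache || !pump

The formula is unsatisfiable.

Case cache = True:
  (!cache || door) forces door = True.
  (!cache || !door || !power) forces power = False.
  (!idle || power) forces idle = False.
  (idle || power || pump) forces pump = True.
  (idle || !safe) forces safe = False.
  (power || !pump || valve) forces valve = True.
  Clause (idle || !valve) is falsified — contradiction.
Case cache = False:
  (cache || !valve) forces valve = False.
  (!door || valve) forces door = False.
  (door || idle) forces idle = True.
  (!busy || cache || door || !idle) forces busy = False.
  (!idle || power) forces power = True.
  Clause (busy || !power) is falsified — contradiction.
Both cases fail, so the formula is unsatisfiable.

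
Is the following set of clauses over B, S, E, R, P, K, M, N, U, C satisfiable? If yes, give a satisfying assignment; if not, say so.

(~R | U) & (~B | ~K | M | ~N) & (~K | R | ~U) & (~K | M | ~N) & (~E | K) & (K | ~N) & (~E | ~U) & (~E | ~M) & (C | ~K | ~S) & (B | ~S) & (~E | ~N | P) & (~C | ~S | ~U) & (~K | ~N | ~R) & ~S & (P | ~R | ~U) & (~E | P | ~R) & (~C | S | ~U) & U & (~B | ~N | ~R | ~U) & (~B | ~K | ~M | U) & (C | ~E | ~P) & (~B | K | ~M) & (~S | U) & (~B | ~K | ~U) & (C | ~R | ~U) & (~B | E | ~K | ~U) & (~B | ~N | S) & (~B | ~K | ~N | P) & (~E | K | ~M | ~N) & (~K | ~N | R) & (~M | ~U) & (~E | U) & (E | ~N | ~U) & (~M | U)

B = False; S = False; E = False; R = False; P = True; K = False; M = False; N = False; U = True; C = False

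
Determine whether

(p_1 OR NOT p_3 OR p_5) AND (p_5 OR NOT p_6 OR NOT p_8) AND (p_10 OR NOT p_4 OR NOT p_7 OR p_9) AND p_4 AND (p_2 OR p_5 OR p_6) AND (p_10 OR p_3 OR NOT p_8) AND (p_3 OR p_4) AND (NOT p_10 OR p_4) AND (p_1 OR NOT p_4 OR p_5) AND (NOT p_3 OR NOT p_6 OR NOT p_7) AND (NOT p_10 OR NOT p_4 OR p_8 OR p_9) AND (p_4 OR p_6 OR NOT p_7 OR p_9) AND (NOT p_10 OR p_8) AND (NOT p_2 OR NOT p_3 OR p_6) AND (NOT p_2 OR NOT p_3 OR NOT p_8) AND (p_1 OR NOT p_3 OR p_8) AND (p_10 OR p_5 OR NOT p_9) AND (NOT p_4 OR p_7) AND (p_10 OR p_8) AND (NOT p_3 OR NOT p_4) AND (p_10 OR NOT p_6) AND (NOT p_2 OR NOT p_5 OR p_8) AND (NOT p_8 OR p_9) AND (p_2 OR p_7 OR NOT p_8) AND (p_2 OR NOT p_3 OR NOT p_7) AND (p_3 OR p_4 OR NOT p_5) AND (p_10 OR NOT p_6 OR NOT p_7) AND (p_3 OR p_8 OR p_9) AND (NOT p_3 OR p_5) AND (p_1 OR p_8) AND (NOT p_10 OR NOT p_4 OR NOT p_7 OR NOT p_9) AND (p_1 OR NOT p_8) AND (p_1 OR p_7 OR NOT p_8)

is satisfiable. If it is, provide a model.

Case p_8 = True:
  (p_4) forces p_4 = True.
  (NOT p_4 OR p_7) forces p_7 = True.
  (NOT p_3 OR NOT p_4) forces p_3 = False.
  (p_10 OR p_3 OR NOT p_8) forces p_10 = True.
  (NOT p_8 OR p_9) forces p_9 = True.
  Clause (NOT p_10 OR NOT p_4 OR NOT p_7 OR NOT p_9) is falsified — contradiction.
Case p_8 = False:
  (p_4) forces p_4 = True.
  (NOT p_10 OR p_8) forces p_10 = False.
  Clause (p_10 OR p_8) is falsified — contradiction.
Both cases fail, so the formula is unsatisfiable.

No satisfying assignment exists.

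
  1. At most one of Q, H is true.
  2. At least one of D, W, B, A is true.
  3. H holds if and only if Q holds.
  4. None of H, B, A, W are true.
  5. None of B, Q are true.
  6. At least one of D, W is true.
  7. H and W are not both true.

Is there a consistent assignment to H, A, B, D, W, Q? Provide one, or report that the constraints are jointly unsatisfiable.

H=F, A=F, B=F, D=T, W=F, Q=F

  (1) {Q, H}: 0 true — at most one ✓
  (2) {D, W, B, A}: 1 true — at least one ✓
  (3) H=F, Q=F — same ✓
  (4) {H, B, A, W}: 0 true — none ✓
  (5) {B, Q}: 0 true — none ✓
  (6) {D, W}: 1 true — at least one ✓
  (7) H=F, W=F — not both ✓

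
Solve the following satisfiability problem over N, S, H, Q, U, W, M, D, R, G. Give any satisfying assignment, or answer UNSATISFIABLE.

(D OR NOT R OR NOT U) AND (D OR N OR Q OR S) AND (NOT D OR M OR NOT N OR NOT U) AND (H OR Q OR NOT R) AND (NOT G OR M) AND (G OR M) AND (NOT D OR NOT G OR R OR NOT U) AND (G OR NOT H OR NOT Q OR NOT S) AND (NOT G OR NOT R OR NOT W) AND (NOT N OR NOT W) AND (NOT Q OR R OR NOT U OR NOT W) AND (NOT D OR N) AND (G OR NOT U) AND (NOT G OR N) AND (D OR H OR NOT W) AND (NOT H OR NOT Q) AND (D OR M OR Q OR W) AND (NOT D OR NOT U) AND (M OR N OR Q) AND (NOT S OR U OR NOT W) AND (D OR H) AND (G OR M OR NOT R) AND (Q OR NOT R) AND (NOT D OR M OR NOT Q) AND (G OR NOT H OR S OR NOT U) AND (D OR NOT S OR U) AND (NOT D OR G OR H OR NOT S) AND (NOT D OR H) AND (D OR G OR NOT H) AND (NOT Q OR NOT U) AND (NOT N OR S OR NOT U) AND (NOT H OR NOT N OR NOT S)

N=T; S=F; H=T; Q=F; U=F; W=F; M=T; D=T; R=F; G=F

Set N = True.
  then (NOT N OR NOT W) forces W = False.
Try S = True:
  (NOT H OR NOT N OR NOT S) forces H = False.
  (D OR H) forces D = True.
  clause (NOT D OR H) is falsified — backtrack.
So S = False.
  then (NOT N OR S OR NOT U) forces U = False.
Try H = False:
  (D OR H) forces D = True.
  clause (NOT D OR H) is falsified — backtrack.
So H = True.
  then (NOT H OR NOT Q) forces Q = False.
  then (Q OR NOT R) forces R = False.
Set M = True.
Set D = True.
Set G = False.
All clauses satisfied.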